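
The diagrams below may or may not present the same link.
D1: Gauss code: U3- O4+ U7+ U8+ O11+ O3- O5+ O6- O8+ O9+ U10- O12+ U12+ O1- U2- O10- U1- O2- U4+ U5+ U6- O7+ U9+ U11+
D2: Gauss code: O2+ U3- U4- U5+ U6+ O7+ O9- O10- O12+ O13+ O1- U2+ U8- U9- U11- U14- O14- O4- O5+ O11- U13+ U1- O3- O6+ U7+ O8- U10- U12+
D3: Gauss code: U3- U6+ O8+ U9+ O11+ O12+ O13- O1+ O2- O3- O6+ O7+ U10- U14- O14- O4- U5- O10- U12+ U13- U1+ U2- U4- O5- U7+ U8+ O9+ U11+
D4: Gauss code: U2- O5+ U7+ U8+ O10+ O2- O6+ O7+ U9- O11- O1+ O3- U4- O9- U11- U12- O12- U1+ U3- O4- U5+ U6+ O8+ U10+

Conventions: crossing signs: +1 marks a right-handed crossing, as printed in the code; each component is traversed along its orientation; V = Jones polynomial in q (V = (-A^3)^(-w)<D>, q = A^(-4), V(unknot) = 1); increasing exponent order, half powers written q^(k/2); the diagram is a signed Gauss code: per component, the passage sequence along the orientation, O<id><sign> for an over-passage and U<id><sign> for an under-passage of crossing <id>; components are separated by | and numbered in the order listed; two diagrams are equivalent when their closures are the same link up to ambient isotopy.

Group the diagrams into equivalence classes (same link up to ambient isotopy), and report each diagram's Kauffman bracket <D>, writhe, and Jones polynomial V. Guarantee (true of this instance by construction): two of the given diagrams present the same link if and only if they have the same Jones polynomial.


grouping into links: {D1, D3, D4} | {D2}
V(D1) = -q^-3 + q^-2 - q^-1 + 3 - q + q^2 - q^3  (w +2, c 12, <D> = -A^-6 + A^-2 - A^2 + 3A^6 - A^10 + A^14 - A^18)
V(D2) = 1  [14 crossings, <D> = A^-6, w = -2]
V(D3) = -q^-3 + q^-2 - q^-1 + 3 - q + q^2 - q^3  (w 0, c 14, <D> = -A^-12 + A^-8 - A^-4 + 3 - A^4 + A^8 - A^12)
V(D4) = -q^-3 + q^-2 - q^-1 + 3 - q + q^2 - q^3  (w 0, c 12, <D> = -A^-12 + A^-8 - A^-4 + 3 - A^4 + A^8 - A^12)
why: V(q) takes 2 values over 4 diagrams, fixing the grouping


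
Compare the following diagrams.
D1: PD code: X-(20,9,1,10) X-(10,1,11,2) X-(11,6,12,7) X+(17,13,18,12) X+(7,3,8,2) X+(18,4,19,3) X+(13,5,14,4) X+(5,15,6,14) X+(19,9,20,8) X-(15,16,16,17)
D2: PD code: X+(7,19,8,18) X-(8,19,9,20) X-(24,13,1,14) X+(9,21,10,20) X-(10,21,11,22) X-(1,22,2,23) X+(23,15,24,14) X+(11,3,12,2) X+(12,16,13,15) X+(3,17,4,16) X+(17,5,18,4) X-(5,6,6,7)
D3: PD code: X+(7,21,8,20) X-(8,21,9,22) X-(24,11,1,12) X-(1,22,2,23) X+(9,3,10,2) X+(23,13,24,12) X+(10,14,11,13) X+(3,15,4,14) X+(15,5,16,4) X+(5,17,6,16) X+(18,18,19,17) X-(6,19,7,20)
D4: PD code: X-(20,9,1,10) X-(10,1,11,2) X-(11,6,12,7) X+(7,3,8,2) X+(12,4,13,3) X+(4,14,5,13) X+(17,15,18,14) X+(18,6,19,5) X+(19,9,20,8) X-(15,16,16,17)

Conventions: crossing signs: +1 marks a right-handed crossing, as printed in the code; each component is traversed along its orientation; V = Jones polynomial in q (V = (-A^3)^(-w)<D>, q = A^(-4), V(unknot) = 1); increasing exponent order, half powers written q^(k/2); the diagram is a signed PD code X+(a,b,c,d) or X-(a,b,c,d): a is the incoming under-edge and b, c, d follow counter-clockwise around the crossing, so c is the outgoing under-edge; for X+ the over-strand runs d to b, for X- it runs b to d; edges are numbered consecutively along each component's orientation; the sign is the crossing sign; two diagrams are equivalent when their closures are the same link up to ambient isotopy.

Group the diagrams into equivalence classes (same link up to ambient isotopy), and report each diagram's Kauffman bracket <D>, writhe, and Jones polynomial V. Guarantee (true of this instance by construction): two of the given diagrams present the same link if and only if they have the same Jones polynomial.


classes: {D1, D2, D3, D4}
V(D1) = q + q^3 - q^4  [10 crossings, <D> = -A^-10 + A^-6 + A^2, w = +2]
V(D2) = q + q^3 - q^4  (w +2, c 12, <D> = -A^-10 + A^-6 + A^2)
V(D3) = q + q^3 - q^4  [12 crossings, <D> = -A^-4 + 1 + A^8, w = +4]
V(D4) = q + q^3 - q^4  [10 crossings, <D> = -A^-10 + A^-6 + A^2, w = +2]
note: one V(q) for all 4 diagrams — one class (guaranteed)


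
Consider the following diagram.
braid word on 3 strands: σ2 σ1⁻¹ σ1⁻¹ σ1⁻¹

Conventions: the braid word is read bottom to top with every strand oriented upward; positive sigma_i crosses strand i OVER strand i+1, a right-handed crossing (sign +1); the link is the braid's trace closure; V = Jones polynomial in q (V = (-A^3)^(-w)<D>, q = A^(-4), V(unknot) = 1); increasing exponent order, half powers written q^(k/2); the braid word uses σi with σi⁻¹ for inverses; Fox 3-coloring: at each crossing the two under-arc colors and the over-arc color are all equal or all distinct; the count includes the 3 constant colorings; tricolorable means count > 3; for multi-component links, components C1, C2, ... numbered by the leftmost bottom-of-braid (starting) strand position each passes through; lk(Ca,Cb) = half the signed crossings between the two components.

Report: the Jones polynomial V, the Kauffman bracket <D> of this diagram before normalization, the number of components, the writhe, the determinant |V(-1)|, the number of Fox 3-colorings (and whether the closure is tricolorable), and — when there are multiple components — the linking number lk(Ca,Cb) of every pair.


Jones polynomial: V(q) = -q^-4 + q^-3 + q^-1
<D> = A^-2 + A^6 - A^10; writhe -2
components 1, writhe -2 (4 crossings)
3-colorings: 9 of 3^4, det 3 — tricolorable
note: w = -2 (over 4 crossings) is diagram-only; (-A^3)^(2) removes it from V


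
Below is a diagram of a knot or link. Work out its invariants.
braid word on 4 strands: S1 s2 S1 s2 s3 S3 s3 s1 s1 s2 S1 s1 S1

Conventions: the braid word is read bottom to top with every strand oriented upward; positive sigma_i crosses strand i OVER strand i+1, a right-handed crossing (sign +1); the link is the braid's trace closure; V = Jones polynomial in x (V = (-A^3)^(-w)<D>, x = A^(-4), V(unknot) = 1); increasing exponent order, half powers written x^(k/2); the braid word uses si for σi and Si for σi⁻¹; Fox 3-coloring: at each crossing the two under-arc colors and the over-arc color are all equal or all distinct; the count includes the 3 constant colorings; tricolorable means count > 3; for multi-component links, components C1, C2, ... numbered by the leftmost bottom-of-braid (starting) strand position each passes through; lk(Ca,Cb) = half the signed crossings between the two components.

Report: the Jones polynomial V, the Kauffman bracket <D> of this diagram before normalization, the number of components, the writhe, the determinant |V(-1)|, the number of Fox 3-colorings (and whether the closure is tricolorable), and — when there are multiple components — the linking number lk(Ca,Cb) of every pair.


V = -x^-1 + 2 - x + 2x^2 - x^3 + x^4 - x^5
<D> = A^-11 - A^-7 + A^-3 - 2A + A^5 - 2A^9 + A^13 (w = +3)
1 component over 13 crossings, w = +3
9 Fox colorings among 3^13, |V(-1)| = 9: tricolorable
why: |V(-1)| = 9: so tricolorable, since 3 divides 9


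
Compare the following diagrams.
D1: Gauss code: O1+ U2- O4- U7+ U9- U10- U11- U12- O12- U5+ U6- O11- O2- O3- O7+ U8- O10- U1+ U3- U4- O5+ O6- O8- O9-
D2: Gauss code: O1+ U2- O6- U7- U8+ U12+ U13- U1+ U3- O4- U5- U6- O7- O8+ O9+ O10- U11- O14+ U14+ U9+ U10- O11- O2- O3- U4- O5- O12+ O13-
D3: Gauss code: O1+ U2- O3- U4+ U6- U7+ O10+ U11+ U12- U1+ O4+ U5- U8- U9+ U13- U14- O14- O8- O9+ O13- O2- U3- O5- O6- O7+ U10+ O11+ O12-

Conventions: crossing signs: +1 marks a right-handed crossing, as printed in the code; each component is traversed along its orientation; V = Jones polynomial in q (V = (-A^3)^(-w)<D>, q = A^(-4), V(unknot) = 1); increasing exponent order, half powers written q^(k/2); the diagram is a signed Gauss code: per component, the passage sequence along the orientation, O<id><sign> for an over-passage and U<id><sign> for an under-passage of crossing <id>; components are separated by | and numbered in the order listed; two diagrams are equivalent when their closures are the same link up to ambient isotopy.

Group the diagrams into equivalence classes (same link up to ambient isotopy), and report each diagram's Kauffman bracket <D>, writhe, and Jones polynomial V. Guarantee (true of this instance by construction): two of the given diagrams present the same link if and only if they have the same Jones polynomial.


grouping into links: {D1} | {D2} | {D3}
V(D1) = -q^-4 + q^-3 + q^-1  (w -6, c 12, <D> = A^-14 + A^-6 - A^-2)
V(D2) = -q^-6 + q^-5 - q^-4 + 2q^-3 - q^-2 + q^-1  [14 crossings, <D> = A^-8 - A^-4 + 2 - A^4 + A^8 - A^12, w = -4]
V(D3) = -q^-3 + 2q^-2 - 2q^-1 + 3 - 2q + 2q^2 - q^3  [14 crossings, <D> = -A^-18 + 2A^-14 - 2A^-10 + 3A^-6 - 2A^-2 + 2A^2 - A^6, w = -2]
why: 3 classes among 3 diagrams; unequal V(q) rules out equality


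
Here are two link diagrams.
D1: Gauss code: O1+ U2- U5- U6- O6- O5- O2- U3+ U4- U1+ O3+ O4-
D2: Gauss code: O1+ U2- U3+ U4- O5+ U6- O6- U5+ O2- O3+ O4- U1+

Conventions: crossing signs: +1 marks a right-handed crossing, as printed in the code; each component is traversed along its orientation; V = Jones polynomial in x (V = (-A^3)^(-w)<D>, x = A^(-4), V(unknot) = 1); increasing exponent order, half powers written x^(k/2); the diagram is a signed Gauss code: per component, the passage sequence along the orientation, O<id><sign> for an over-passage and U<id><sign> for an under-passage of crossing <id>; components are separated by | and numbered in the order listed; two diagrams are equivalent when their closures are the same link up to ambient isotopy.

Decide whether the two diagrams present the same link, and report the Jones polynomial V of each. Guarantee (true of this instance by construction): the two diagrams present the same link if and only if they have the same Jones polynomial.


equivalent: yes
V(D1) = 1  (w -2, c 6, <D> = A^-6)
V(D2) = 1  [6 crossings, <D> = 1, w = 0]
key observation: from 6 to 6 crossings by R-moves: one link, two diagrams


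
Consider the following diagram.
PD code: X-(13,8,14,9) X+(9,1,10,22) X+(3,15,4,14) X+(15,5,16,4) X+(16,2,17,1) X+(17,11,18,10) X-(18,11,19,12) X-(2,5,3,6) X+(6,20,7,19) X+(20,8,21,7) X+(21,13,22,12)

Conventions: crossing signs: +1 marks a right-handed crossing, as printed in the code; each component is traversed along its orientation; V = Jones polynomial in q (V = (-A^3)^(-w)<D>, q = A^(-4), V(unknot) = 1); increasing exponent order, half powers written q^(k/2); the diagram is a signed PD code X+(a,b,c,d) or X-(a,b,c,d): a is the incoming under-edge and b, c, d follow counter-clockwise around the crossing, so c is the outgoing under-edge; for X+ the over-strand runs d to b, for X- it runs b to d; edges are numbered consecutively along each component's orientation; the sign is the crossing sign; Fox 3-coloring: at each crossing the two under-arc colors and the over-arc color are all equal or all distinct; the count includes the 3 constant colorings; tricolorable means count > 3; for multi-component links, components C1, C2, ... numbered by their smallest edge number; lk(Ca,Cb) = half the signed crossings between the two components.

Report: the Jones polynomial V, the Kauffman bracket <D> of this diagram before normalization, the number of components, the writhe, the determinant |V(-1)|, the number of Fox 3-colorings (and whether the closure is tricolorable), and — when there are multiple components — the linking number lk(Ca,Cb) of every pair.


Jones polynomial: V(q) = q - 2q^2 + 3q^3 - 2q^4 + 3q^5 - 2q^6 + q^7 - q^8
<D> = A^-17 - A^-13 + 2A^-9 - 3A^-5 + 2A^-1 - 3A^3 + 2A^7 - A^11; writhe +5
components 1, writhe +5 (11 crossings)
3-colorings: 9 of 3^11, det 15 — tricolorable
note: w = +5 shifts under R1 moves; the (-A^3)^(-5) factor cancels that in V


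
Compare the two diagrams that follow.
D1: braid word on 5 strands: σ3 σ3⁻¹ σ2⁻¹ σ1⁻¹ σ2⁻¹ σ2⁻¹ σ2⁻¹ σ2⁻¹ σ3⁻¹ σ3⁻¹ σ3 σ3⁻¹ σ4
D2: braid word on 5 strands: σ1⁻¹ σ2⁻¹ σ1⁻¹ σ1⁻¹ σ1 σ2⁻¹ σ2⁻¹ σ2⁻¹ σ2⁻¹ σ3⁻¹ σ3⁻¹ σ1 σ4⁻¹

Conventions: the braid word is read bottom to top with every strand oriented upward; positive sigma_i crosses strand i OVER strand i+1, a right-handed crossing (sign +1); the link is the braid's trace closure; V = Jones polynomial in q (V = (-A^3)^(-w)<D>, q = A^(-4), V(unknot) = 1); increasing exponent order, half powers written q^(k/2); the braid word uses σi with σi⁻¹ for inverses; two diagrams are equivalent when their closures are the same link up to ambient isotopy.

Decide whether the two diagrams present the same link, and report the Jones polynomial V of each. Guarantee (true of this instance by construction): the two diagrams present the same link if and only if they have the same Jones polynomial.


same link: yes
V(D1) = q^(-19/2) - q^(-17/2) + 2q^(-15/2) - 2q^(-13/2) + q^(-11/2) - 2q^(-9/2) - q^(-5/2)  [13 crossings, <D> = A^-11 + 2A^-3 - A + 2A^5 - 2A^9 + A^13 - A^17, w = -7]
D2 (bracket A^-17 + 2A^-9 - A^-5 + 2A^-1 - 2A^3 + A^7 - A^11; 13 crossings at w = -9): V = q^(-19/2) - q^(-17/2) + 2q^(-15/2) - 2q^(-13/2) + q^(-11/2) - 2q^(-9/2) - q^(-5/2)
note: Markov moves rewrite D1 (13 crossings) into D2 (13)


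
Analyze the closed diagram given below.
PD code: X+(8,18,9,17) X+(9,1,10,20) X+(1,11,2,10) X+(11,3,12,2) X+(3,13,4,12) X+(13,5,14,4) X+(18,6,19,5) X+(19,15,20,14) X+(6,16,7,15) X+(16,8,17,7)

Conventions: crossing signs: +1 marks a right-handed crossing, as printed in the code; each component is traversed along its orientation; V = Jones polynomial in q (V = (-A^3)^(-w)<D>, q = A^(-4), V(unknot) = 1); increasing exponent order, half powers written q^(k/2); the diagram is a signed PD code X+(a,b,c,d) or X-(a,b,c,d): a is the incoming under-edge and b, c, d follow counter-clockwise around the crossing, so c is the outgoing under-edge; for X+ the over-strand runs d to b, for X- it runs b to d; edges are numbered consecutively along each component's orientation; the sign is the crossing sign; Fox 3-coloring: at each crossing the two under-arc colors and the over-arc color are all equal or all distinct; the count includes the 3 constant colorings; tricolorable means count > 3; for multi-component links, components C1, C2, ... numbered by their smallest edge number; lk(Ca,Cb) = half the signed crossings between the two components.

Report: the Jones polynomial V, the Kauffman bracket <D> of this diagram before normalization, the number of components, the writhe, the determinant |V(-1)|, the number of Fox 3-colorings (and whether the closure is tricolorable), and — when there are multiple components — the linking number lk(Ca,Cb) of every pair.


V = q^4 + q^6 - q^7 + q^8 - q^9 + q^10 - q^11 + q^12 - q^13
<D> = -A^-22 + A^-18 - A^-14 + A^-10 - A^-6 + A^-2 - A^2 + A^6 + A^14 (w = +10)
1 component over 10 crossings, w = +10
9 Fox colorings among 3^10, |V(-1)| = 9: tricolorable
why: w = +10 shifts under R1 moves; the (-A^3)^(-10) factor cancels that in V


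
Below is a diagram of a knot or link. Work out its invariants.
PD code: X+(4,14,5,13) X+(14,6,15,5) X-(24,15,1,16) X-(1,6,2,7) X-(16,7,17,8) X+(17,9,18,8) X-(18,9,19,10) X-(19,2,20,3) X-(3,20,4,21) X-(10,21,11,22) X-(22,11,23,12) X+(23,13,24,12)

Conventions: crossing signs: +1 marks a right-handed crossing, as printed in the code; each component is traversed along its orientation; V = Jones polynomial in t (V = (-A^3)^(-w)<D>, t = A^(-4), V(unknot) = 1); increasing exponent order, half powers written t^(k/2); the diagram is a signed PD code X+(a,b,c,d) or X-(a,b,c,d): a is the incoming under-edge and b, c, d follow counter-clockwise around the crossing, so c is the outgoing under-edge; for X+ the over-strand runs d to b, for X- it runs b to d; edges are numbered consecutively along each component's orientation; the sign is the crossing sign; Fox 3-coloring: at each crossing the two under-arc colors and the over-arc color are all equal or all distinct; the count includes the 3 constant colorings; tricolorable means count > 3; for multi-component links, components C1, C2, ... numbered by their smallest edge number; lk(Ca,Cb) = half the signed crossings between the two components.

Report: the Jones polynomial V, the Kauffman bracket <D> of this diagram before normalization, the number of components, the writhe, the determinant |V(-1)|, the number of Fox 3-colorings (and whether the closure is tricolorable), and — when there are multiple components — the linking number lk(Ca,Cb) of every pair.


V = -t^-6 + t^-5 - t^-4 + 2t^-3 - t^-2 + t^-1
<D> = A^-8 - A^-4 + 2 - A^4 + A^8 - A^12 (w = -4)
1 component over 12 crossings, w = -4
3 Fox colorings among 3^12, |V(-1)| = 7: not tricolorable
why: w = -4 shifts under R1 moves; the (-A^3)^(4) factor cancels that in V


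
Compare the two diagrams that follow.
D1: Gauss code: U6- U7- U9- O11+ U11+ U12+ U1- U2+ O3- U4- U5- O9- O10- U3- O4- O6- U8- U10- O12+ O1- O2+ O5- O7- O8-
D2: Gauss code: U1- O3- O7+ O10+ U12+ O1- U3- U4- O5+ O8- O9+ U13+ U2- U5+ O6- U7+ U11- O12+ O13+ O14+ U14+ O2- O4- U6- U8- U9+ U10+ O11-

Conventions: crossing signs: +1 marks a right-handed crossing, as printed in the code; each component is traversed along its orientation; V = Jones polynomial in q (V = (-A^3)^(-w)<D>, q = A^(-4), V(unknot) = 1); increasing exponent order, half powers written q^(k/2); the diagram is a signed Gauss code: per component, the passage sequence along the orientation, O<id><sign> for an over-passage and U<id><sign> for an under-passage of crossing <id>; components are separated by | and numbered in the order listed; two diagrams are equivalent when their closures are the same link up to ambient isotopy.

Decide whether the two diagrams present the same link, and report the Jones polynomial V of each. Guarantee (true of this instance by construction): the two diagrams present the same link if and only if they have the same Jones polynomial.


equivalent: no
V(D1) = -q^-7 + q^-6 - q^-5 + q^-4 + q^-2  (w -6, c 12, <D> = A^-10 + A^-2 - A^2 + A^6 - A^10)
V(D2) = q^-5 - 2q^-4 + 2q^-3 - 2q^-2 + 2q^-1 - 1 + q  [14 crossings, <D> = A^-4 - 1 + 2A^4 - 2A^8 + 2A^12 - 2A^16 + A^20, w = 0]
key observation: 2 classes among 2 diagrams; unequal V(q) rules out equality


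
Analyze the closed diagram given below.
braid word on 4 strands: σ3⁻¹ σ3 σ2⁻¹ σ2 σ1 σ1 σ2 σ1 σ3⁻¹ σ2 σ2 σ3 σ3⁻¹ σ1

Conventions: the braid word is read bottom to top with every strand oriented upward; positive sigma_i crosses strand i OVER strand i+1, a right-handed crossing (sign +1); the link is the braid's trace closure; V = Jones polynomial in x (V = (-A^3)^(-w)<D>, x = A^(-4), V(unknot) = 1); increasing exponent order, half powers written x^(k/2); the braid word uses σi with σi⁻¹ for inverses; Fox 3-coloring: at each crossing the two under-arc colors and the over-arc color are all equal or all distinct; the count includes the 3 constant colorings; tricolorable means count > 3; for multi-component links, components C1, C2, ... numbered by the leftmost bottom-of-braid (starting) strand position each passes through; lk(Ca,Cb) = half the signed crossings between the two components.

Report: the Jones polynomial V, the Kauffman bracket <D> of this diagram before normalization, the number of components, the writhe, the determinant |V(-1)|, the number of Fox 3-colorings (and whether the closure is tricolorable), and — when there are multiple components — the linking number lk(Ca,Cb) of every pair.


V(x) = -x^(5/2) - x^(9/2) + x^(11/2) - x^(13/2) + x^(15/2) - x^(17/2)
bracket: -A^-16 + A^-12 - A^-8 + A^-4 - 1 - A^8, w = +6
2 components, writhe +6, over 14 crossings
lk(C1,C2) = +3
det 6, colorings 9 of 3^14 — tricolorable
observation: |V(-1)| = 6: so tricolorable, since 3 divides 6


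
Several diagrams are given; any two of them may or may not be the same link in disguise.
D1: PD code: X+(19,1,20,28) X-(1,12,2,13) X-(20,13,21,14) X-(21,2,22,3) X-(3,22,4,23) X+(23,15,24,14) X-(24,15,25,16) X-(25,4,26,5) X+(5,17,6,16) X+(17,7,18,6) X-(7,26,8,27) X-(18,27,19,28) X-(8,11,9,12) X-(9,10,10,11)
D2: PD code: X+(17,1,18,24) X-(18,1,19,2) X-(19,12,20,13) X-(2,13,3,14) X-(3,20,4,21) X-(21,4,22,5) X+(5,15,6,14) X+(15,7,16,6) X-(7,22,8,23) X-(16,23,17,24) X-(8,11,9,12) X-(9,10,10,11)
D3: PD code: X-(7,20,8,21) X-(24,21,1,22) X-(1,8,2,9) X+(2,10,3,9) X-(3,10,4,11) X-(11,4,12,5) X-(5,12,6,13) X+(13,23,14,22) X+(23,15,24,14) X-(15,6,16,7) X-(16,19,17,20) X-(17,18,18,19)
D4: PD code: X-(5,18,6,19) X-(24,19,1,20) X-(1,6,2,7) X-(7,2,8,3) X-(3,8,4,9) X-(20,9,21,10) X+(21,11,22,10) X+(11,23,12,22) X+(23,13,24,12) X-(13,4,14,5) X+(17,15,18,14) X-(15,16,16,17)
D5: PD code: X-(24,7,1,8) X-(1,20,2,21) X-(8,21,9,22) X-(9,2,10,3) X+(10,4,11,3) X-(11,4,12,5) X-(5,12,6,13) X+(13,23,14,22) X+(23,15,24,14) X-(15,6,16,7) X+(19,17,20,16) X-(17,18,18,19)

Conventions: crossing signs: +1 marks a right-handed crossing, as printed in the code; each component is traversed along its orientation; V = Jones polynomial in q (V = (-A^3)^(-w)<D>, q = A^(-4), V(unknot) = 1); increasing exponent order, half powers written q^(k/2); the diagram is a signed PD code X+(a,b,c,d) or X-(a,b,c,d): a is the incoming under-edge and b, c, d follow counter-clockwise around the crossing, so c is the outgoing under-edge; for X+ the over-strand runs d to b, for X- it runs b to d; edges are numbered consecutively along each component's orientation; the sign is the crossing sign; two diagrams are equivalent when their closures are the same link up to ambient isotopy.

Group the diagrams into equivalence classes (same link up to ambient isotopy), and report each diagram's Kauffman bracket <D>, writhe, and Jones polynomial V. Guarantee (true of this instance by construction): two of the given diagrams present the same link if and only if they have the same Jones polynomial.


equivalence classes: {D1, D2, D3, D4, D5}
D1 (bracket A^-14 - A^-10 + 2A^-6 - A^-2 + A^2 - A^6; 14 crossings at w = -6): V = -q^-6 + q^-5 - q^-4 + 2q^-3 - q^-2 + q^-1
V(D2) = -q^-6 + q^-5 - q^-4 + 2q^-3 - q^-2 + q^-1  (w -6, c 12, <D> = A^-14 - A^-10 + 2A^-6 - A^-2 + A^2 - A^6)
D3 (bracket A^-14 - A^-10 + 2A^-6 - A^-2 + A^2 - A^6; 12 crossings at w = -6): V = -q^-6 + q^-5 - q^-4 + 2q^-3 - q^-2 + q^-1
V(D4) = -q^-6 + q^-5 - q^-4 + 2q^-3 - q^-2 + q^-1  (w -4, c 12, <D> = A^-8 - A^-4 + 2 - A^4 + A^8 - A^12)
V(D5) = -q^-6 + q^-5 - q^-4 + 2q^-3 - q^-2 + q^-1  (w -4, c 12, <D> = A^-8 - A^-4 + 2 - A^4 + A^8 - A^12)
key observation: one V(q) for all 5 diagrams — one class (guaranteed)


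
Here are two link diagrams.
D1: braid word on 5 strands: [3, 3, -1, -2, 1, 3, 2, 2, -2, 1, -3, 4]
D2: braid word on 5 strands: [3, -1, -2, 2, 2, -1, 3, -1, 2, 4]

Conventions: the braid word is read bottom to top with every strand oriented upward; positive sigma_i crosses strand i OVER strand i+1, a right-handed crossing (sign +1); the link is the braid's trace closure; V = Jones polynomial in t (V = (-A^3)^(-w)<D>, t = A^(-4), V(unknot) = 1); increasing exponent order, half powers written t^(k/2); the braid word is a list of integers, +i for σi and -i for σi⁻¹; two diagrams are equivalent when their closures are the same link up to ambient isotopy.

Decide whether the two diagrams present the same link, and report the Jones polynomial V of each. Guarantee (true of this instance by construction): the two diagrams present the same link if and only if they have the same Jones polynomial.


equivalent: no
V(D1) = 1  (w +4, c 12, <D> = A^12)
D2 (bracket -A^-6 + 2A^-2 - 2A^2 + 3A^6 - 2A^10 + 2A^14 - A^18; 10 crossings at w = +2): V = -t^-3 + 2t^-2 - 2t^-1 + 3 - 2t + 2t^2 - t^3
why: V(t) takes 2 values over 2 diagrams, fixing the grouping


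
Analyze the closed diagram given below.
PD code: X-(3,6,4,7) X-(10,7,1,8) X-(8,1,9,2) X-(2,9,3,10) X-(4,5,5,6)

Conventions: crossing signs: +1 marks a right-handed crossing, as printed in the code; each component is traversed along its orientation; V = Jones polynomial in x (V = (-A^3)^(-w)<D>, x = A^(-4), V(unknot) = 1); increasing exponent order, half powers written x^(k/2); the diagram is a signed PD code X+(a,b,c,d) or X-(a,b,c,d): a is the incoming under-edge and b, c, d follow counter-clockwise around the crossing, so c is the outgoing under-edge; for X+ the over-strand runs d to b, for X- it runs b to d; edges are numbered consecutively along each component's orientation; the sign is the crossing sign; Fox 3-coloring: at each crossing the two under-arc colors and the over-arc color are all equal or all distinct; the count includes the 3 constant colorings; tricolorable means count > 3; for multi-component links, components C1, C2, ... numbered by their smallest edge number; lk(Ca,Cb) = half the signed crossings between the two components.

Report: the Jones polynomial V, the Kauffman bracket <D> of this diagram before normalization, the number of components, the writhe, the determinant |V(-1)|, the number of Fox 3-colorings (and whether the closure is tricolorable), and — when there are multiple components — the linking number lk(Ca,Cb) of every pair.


V(x) = -x^-4 + x^-3 + x^-1
bracket: -A^-11 - A^-3 + A, w = -5
1 component, writhe -5, over 5 crossings
det 3, colorings 9 of 3^5 — tricolorable
observation: w = -5 shifts under R1 moves; the (-A^3)^(5) factor cancels that in V


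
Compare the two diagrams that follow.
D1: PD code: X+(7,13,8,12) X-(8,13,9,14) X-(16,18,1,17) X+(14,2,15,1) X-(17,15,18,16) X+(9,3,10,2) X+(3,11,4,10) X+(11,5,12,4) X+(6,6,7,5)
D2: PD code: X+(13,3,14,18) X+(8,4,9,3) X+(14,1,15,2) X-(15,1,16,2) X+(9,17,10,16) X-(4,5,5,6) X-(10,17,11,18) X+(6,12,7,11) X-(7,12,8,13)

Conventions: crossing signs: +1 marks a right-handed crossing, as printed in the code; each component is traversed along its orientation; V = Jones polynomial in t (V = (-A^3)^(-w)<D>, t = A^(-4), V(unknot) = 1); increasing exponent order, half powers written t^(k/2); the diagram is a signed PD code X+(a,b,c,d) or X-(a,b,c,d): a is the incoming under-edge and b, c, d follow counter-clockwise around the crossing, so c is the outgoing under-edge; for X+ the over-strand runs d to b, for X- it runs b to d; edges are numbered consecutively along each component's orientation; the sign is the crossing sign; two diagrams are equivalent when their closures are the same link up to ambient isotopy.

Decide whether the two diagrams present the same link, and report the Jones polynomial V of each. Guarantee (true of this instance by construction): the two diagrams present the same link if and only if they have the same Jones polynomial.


equivalent: no
D1 (bracket -A^-5 + A^-1 - A^3 + 2A^7 + A^15; 9 crossings at w = +3): V = -t^(-3/2) - 2t^(1/2) + t^(3/2) - t^(5/2) + t^(7/2)
V(D2) = -t^(-1/2) - t^(1/2)  (w +1, c 9, <D> = A + A^5)
key observation: V(t) takes 2 values over 2 diagrams, fixing the grouping


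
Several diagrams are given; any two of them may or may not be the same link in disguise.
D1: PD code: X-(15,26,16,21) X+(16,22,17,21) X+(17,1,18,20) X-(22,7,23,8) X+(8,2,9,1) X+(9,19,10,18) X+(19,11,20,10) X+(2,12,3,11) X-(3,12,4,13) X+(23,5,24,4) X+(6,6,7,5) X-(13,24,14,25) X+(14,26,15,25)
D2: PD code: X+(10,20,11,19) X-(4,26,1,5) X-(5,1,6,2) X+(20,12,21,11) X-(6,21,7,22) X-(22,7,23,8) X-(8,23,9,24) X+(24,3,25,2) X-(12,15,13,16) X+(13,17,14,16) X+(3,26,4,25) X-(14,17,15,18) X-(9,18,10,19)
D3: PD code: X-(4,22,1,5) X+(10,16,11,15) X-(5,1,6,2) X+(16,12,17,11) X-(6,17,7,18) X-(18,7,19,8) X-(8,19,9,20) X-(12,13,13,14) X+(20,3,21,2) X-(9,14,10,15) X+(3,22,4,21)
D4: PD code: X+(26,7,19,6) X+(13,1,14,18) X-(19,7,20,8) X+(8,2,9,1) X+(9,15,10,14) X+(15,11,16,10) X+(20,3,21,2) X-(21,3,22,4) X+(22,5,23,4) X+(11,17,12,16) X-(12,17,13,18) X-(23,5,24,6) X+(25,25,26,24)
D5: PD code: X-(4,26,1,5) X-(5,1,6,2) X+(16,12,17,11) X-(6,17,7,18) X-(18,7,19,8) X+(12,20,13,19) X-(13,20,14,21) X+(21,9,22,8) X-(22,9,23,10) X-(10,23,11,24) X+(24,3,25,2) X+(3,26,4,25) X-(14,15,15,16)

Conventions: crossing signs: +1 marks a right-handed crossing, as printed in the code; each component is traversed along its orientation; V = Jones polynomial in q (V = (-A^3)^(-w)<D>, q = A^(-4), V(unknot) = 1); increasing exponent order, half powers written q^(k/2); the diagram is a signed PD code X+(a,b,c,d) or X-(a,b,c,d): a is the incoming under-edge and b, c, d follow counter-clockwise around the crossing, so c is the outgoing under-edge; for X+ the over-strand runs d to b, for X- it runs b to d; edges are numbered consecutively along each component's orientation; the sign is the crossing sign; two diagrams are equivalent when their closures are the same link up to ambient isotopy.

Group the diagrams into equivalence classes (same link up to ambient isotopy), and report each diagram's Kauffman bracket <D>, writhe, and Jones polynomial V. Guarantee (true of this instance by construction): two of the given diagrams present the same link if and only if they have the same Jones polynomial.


equivalence classes: {D1, D4} | {D2, D3, D5}
D1 (bracket -A^-3 + A^5 + A^9 + A^13; 13 crossings at w = +5): V = -q^(1/2) - q^(3/2) - q^(5/2) + q^(9/2)
D2 (bracket A^-7 + A^-3 + A - A^9; 13 crossings at w = -3): V = q^(-9/2) - q^(-5/2) - q^(-3/2) - q^(-1/2)
D3 (bracket A^-7 + A^-3 + A - A^9; 11 crossings at w = -3): V = q^(-9/2) - q^(-5/2) - q^(-3/2) - q^(-1/2)
V(D4) = -q^(1/2) - q^(3/2) - q^(5/2) + q^(9/2)  (w +5, c 13, <D> = -A^-3 + A^5 + A^9 + A^13)
V(D5) = q^(-9/2) - q^(-5/2) - q^(-3/2) - q^(-1/2)  (w -3, c 13, <D> = A^-7 + A^-3 + A - A^9)
key observation: 2 classes among 5 diagrams; unequal V(q) rules out equality


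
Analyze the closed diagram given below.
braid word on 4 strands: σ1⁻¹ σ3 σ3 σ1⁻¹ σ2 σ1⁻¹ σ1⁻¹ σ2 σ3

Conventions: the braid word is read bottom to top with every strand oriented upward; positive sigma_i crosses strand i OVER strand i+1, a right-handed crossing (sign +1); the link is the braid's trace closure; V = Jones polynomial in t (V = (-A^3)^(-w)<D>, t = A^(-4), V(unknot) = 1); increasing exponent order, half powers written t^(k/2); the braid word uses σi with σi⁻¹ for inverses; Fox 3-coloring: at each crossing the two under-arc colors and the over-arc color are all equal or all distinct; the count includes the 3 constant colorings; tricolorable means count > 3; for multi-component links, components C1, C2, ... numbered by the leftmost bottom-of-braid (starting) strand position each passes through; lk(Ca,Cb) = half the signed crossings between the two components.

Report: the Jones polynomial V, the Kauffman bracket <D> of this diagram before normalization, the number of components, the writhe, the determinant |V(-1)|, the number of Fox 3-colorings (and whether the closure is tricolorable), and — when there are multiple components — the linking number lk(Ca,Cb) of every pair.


Jones polynomial: V(t) = t^-4 - 2t^-3 + 4t^-2 - 4t^-1 + 8 - 5t + 5t^2 - 4t^3 + 2t^4 - t^5
<D> = A^-17 - 2A^-13 + 4A^-9 - 5A^-5 + 5A^-1 - 8A^3 + 4A^7 - 4A^11 + 2A^15 - A^19; writhe +1
components 3, writhe +1 (9 crossings)
linking number lk(C1,C2) = -1
lk(C1,C3): -1
lk(C2,C3) = +1
3-colorings: 27 of 3^9, det 36 — tricolorable
note: the 3 component pairs carry total linking -1


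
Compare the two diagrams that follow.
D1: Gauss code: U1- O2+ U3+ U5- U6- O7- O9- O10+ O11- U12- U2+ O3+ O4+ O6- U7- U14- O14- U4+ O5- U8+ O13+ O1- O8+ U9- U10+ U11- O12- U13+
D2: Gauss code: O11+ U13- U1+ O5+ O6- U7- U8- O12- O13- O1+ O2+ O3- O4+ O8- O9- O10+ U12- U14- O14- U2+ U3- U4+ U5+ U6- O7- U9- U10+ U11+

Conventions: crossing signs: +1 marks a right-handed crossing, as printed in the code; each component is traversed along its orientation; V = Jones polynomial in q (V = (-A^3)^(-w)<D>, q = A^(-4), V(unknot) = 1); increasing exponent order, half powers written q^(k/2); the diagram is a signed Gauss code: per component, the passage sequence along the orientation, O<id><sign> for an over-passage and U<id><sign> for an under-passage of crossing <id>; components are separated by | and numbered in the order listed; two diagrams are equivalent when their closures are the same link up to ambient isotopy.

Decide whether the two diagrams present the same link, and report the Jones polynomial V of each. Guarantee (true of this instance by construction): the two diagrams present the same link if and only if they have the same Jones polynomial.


same link: yes
V(D1) = 1  [14 crossings, <D> = A^-6, w = -2]
D2 (bracket A^-6; 14 crossings at w = -2): V = 1
note: one V(q) for all 2 diagrams — one class (guaranteed)


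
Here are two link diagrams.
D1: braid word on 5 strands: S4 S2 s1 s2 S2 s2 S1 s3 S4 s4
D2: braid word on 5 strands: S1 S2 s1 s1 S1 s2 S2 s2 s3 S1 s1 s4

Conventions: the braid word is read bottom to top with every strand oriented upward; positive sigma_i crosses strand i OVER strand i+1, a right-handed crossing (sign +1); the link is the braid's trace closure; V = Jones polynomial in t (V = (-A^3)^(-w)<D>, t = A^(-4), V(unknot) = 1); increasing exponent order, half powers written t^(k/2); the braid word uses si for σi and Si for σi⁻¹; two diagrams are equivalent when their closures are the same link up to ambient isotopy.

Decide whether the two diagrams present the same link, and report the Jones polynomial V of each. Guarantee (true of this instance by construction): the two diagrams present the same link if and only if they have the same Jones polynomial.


same link: yes
V(D1) = 1  [10 crossings, <D> = 1, w = 0]
D2 (bracket A^6; 12 crossings at w = +2): V = 1
note: one V(t) for all 2 diagrams — one class (guaranteed)


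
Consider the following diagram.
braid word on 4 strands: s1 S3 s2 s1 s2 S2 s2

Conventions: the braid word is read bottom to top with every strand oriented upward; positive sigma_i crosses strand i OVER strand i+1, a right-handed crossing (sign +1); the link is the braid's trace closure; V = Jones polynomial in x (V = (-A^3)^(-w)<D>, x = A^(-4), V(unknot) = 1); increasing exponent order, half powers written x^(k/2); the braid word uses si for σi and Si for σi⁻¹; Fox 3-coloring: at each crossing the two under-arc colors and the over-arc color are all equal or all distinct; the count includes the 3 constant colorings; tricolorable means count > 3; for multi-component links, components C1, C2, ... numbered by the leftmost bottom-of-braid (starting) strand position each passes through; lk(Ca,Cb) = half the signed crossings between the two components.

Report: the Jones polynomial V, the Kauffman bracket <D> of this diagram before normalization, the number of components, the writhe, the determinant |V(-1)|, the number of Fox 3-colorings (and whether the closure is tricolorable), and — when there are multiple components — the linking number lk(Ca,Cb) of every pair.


Jones polynomial: V(x) = x + x^3 - x^4
<D> = A^-7 - A^-3 - A^5; writhe +3
components 1, writhe +3 (7 crossings)
3-colorings: 9 of 3^7, det 3 — tricolorable
note: V spans 3 powers of x: at least 3 crossings in any diagram


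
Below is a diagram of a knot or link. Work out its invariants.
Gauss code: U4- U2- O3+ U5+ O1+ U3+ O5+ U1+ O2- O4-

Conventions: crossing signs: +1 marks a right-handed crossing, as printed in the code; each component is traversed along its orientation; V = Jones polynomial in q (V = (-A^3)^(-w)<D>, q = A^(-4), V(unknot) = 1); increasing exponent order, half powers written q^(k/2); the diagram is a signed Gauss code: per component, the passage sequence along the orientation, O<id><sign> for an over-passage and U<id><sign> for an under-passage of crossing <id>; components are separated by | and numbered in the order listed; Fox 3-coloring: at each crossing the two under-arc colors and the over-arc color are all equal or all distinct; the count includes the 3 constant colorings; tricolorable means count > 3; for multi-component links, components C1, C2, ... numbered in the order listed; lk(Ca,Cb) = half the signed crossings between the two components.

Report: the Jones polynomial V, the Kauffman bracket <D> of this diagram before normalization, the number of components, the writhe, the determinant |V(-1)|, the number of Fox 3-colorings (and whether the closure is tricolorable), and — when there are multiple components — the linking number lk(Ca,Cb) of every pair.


V = q + q^3 - q^4
<D> = A^-13 - A^-9 - A^-1 (w = +1)
1 component over 5 crossings, w = +1
9 Fox colorings among 3^5, |V(-1)| = 3: tricolorable
why: |V(-1)| = 3: so tricolorable, since 3 divides 3


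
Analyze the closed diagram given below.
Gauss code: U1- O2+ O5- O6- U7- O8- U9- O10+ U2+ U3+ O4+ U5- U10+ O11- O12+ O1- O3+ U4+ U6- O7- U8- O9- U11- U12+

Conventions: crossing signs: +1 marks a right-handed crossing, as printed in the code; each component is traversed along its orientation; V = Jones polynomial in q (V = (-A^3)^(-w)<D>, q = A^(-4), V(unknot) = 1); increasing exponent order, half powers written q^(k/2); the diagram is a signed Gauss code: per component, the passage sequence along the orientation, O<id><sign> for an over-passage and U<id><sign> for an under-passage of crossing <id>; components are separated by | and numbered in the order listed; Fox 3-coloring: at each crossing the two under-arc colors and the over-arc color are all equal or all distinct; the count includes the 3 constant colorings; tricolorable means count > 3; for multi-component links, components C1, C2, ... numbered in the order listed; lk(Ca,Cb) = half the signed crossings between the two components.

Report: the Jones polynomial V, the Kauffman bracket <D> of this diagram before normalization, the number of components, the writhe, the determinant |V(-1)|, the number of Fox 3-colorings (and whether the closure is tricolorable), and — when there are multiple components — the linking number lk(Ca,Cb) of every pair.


V = -q^-6 + 2q^-5 - 4q^-4 + 5q^-3 - 4q^-2 + 5q^-1 - 3 + 2q - q^2
<D> = -A^-14 + 2A^-10 - 3A^-6 + 5A^-2 - 4A^2 + 5A^6 - 4A^10 + 2A^14 - A^18 (w = -2)
1 component over 12 crossings, w = -2
9 Fox colorings among 3^12, |V(-1)| = 27: tricolorable
why: V spans 8 powers of q: at least 8 crossings in any diagram


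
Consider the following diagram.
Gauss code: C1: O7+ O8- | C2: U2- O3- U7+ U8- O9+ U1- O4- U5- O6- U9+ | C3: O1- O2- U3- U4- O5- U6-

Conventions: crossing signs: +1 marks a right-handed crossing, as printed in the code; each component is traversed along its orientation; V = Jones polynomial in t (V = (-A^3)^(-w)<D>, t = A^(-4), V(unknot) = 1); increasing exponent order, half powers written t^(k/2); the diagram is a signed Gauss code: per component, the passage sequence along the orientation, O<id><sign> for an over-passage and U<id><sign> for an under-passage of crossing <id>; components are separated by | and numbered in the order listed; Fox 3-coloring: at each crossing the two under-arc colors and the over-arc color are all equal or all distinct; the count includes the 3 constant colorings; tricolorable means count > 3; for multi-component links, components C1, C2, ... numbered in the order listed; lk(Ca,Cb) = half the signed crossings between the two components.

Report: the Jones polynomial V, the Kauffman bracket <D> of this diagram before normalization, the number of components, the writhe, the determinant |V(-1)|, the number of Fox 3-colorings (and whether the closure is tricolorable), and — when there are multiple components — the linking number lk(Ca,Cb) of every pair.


V = t^-8 + t^-6 + t^-3 + t^-1
<D> = -A^-11 - A^-3 - A^9 - A^17 (w = -5)
3 components over 9 crossings, w = -5
lk(C1,C2): 0
lk(C1,C3) = 0
linking number lk(C2,C3) = -3
9 Fox colorings among 3^10, |V(-1)| = 0: tricolorable
why: |V(-1)| = 0: so tricolorable, since 3 divides 0


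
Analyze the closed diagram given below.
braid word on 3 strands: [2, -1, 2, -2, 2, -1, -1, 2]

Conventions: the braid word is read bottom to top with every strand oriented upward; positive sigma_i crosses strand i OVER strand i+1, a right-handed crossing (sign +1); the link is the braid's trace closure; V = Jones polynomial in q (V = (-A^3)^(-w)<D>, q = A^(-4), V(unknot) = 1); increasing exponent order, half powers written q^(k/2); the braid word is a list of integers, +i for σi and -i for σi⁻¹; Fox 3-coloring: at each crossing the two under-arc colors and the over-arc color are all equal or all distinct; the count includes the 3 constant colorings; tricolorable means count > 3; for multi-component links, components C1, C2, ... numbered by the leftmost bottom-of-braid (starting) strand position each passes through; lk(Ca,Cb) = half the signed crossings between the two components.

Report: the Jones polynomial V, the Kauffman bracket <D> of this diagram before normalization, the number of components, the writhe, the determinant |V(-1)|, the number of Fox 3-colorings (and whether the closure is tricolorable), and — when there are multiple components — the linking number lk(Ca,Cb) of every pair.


Jones polynomial: V(q) = -q^-3 + 2q^-2 - 2q^-1 + 3 - 2q + 2q^2 - q^3
<D> = -A^-12 + 2A^-8 - 2A^-4 + 3 - 2A^4 + 2A^8 - A^12; writhe 0
components 1, writhe 0 (8 crossings)
3-colorings: 3 of 3^8, det 13 — not tricolorable
note: the word shrinks to σ2 σ1⁻¹ σ2 σ1⁻¹ σ1⁻¹ σ2 after cancelling
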